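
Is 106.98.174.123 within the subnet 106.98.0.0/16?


Subnet network: 106.98.0.0
Test IP AND mask: 106.98.0.0
Yes, 106.98.174.123 is in 106.98.0.0/16


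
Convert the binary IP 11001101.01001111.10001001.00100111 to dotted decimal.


11001101 = 205
01001111 = 79
10001001 = 137
00100111 = 39
IP: 205.79.137.39


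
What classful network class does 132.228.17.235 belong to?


First octet: 132
Binary: 10000100
10xxxxxx -> Class B (128-191)
Class B, default mask 255.255.0.0 (/16)


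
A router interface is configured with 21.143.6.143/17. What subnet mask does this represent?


/17 means 17 network bits, 15 host bits
Binary: 11111111111111111000000000000000
Mask: 255.255.128.0


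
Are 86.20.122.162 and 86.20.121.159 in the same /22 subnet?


Mask: 255.255.252.0
86.20.122.162 AND mask = 86.20.120.0
86.20.121.159 AND mask = 86.20.120.0
Yes, same subnet (86.20.120.0)


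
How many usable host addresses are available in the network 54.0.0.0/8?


Host bits = 32 - 8 = 24
Total addresses = 2^24 = 16777216
Usable = total - 2 (network and broadcast)
Usable hosts: 16777214


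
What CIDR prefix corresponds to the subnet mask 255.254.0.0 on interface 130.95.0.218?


Binary: 11111111.11111110.00000000.00000000
Count leading 1s
Prefix: /15


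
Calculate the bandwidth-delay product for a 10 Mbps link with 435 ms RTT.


BDP = bandwidth * RTT
= 10 Mbps * 435 ms
= 10 * 1e6 * 435 / 1000 bits
= 4350000 bits
= 543750 bytes
= 531.0059 KB
BDP = 4350000 bits (543750 bytes)


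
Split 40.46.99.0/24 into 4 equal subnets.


New prefix = 24 + 2 = 26
Each subnet has 64 addresses
  40.46.99.0/26
  40.46.99.64/26
  40.46.99.128/26
  40.46.99.192/26
Subnets: 40.46.99.0/26, 40.46.99.64/26, 40.46.99.128/26, 40.46.99.192/26


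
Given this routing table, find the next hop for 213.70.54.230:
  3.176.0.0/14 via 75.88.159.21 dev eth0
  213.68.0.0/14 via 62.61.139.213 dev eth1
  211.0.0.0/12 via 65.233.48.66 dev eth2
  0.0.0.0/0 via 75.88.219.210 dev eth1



Longest prefix match for 213.70.54.230:
  /14 3.176.0.0: no
  /14 213.68.0.0: MATCH
  /12 211.0.0.0: no
  /0 0.0.0.0: MATCH
Selected: next-hop 62.61.139.213 via eth1 (matched /14)


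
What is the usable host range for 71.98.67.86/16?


Network: 71.98.0.0
Broadcast: 71.98.255.255
First usable = network + 1
Last usable = broadcast - 1
Range: 71.98.0.1 to 71.98.255.254


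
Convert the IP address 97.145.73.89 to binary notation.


97 = 01100001
145 = 10010001
73 = 01001001
89 = 01011001
Binary: 01100001.10010001.01001001.01011001


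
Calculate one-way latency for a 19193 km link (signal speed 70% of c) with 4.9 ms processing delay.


Speed = 0.7 * 3e5 km/s = 210000 km/s
Propagation delay = 19193 / 210000 = 0.0914 s = 91.3952 ms
Processing delay = 4.9 ms
Total one-way latency = 96.2952 ms


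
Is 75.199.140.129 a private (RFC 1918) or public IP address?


RFC 1918 private ranges:
  10.0.0.0/8 (10.0.0.0 - 10.255.255.255)
  172.16.0.0/12 (172.16.0.0 - 172.31.255.255)
  192.168.0.0/16 (192.168.0.0 - 192.168.255.255)
Public (not in any RFC 1918 range)


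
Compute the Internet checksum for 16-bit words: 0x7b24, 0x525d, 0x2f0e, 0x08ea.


Sum all words (with carry folding):
+ 0x7b24 = 0x7b24
+ 0x525d = 0xcd81
+ 0x2f0e = 0xfc8f
+ 0x08ea = 0x057a
One's complement: ~0x057a
Checksum = 0xfa85


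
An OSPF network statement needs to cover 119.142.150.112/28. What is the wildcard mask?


Subnet mask: 255.255.255.240
Wildcard = 255.255.255.255 - subnet mask
255 - 255 = 0
255 - 255 = 0
255 - 255 = 0
255 - 240 = 15
Wildcard: 0.0.0.15


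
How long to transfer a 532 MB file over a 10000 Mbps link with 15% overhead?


Effective throughput = 10000 * (1 - 15/100) = 8500 Mbps
File size in Mb = 532 * 8 = 4256 Mb
Time = 4256 / 8500
Time = 0.5007 seconds


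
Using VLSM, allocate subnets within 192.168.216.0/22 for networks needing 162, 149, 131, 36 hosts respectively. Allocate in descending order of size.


162 hosts -> /24 (254 usable): 192.168.216.0/24
149 hosts -> /24 (254 usable): 192.168.217.0/24
131 hosts -> /24 (254 usable): 192.168.218.0/24
36 hosts -> /26 (62 usable): 192.168.219.0/26
Allocation: 192.168.216.0/24 (162 hosts, 254 usable); 192.168.217.0/24 (149 hosts, 254 usable); 192.168.218.0/24 (131 hosts, 254 usable); 192.168.219.0/26 (36 hosts, 62 usable)


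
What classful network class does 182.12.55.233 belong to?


First octet: 182
Binary: 10110110
10xxxxxx -> Class B (128-191)
Class B, default mask 255.255.0.0 (/16)


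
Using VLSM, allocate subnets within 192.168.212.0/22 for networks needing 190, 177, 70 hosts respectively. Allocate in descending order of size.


190 hosts -> /24 (254 usable): 192.168.212.0/24
177 hosts -> /24 (254 usable): 192.168.213.0/24
70 hosts -> /25 (126 usable): 192.168.214.0/25
Allocation: 192.168.212.0/24 (190 hosts, 254 usable); 192.168.213.0/24 (177 hosts, 254 usable); 192.168.214.0/25 (70 hosts, 126 usable)


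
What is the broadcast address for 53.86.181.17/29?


Network: 53.86.181.16/29
Host bits = 3
Set all host bits to 1:
Broadcast: 53.86.181.23


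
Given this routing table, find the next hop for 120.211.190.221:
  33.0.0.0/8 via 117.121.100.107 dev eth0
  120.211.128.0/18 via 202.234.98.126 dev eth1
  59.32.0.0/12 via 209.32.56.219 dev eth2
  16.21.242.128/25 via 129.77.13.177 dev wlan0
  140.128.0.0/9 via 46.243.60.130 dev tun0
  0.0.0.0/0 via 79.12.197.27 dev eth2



Longest prefix match for 120.211.190.221:
  /8 33.0.0.0: no
  /18 120.211.128.0: MATCH
  /12 59.32.0.0: no
  /25 16.21.242.128: no
  /9 140.128.0.0: no
  /0 0.0.0.0: MATCH
Selected: next-hop 202.234.98.126 via eth1 (matched /18)


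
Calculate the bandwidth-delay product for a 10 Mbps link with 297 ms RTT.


BDP = bandwidth * RTT
= 10 Mbps * 297 ms
= 10 * 1e6 * 297 / 1000 bits
= 2970000 bits
= 371250 bytes
= 362.5488 KB
BDP = 2970000 bits (371250 bytes)


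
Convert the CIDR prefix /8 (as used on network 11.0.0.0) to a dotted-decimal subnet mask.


/8 means 8 network bits, 24 host bits
Binary: 11111111000000000000000000000000
Mask: 255.0.0.0


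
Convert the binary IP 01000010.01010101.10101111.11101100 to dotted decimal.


01000010 = 66
01010101 = 85
10101111 = 175
11101100 = 236
IP: 66.85.175.236


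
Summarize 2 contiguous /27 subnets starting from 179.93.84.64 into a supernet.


Original prefix: /27
Number of subnets: 2 = 2^1
New prefix = 27 - 1 = 26
Supernet: 179.93.84.64/26


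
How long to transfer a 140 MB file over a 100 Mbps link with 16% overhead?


Effective throughput = 100 * (1 - 16/100) = 84 Mbps
File size in Mb = 140 * 8 = 1120 Mb
Time = 1120 / 84
Time = 13.3333 seconds


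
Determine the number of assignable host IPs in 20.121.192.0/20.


Host bits = 32 - 20 = 12
Total addresses = 2^12 = 4096
Usable = total - 2 (network and broadcast)
Usable hosts: 4094


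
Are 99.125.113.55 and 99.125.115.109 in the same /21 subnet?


Mask: 255.255.248.0
99.125.113.55 AND mask = 99.125.112.0
99.125.115.109 AND mask = 99.125.112.0
Yes, same subnet (99.125.112.0)


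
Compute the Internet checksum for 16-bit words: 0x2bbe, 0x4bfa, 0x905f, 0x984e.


Sum all words (with carry folding):
+ 0x2bbe = 0x2bbe
+ 0x4bfa = 0x77b8
+ 0x905f = 0x0818
+ 0x984e = 0xa066
One's complement: ~0xa066
Checksum = 0x5f99


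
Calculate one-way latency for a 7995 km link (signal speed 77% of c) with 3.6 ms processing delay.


Speed = 0.77 * 3e5 km/s = 231000 km/s
Propagation delay = 7995 / 231000 = 0.0346 s = 34.6104 ms
Processing delay = 3.6 ms
Total one-way latency = 38.2104 ms


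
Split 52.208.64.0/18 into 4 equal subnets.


New prefix = 18 + 2 = 20
Each subnet has 4096 addresses
  52.208.64.0/20
  52.208.80.0/20
  52.208.96.0/20
  52.208.112.0/20
Subnets: 52.208.64.0/20, 52.208.80.0/20, 52.208.96.0/20, 52.208.112.0/20


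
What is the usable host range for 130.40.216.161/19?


Network: 130.40.192.0
Broadcast: 130.40.223.255
First usable = network + 1
Last usable = broadcast - 1
Range: 130.40.192.1 to 130.40.223.254


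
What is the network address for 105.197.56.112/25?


IP:   01101001.11000101.00111000.01110000
Mask: 11111111.11111111.11111111.10000000
AND operation:
Net:  01101001.11000101.00111000.00000000
Network: 105.197.56.0/25


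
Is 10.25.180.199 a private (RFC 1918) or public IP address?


RFC 1918 private ranges:
  10.0.0.0/8 (10.0.0.0 - 10.255.255.255)
  172.16.0.0/12 (172.16.0.0 - 172.31.255.255)
  192.168.0.0/16 (192.168.0.0 - 192.168.255.255)
Private (in 10.0.0.0/8)


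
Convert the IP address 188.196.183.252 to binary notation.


188 = 10111100
196 = 11000100
183 = 10110111
252 = 11111100
Binary: 10111100.11000100.10110111.11111100


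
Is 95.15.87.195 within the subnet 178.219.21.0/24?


Subnet network: 178.219.21.0
Test IP AND mask: 95.15.87.0
No, 95.15.87.195 is not in 178.219.21.0/24


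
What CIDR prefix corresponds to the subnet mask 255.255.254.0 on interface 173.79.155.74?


Binary: 11111111.11111111.11111110.00000000
Count leading 1s
Prefix: /23


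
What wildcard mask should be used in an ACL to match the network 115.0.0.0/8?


Subnet mask: 255.0.0.0
Wildcard = 255.255.255.255 - subnet mask
255 - 255 = 0
255 - 0 = 255
255 - 0 = 255
255 - 0 = 255
Wildcard: 0.255.255.255


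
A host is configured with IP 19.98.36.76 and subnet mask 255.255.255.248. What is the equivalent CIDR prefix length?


Binary: 11111111.11111111.11111111.11111000
Count leading 1s
Prefix: /29


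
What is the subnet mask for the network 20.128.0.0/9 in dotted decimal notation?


/9 means 9 network bits, 23 host bits
Binary: 11111111100000000000000000000000
Mask: 255.128.0.0


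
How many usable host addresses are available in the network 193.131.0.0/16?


Host bits = 32 - 16 = 16
Total addresses = 2^16 = 65536
Usable = total - 2 (network and broadcast)
Usable hosts: 65534


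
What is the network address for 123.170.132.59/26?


IP:   01111011.10101010.10000100.00111011
Mask: 11111111.11111111.11111111.11000000
AND operation:
Net:  01111011.10101010.10000100.00000000
Network: 123.170.132.0/26


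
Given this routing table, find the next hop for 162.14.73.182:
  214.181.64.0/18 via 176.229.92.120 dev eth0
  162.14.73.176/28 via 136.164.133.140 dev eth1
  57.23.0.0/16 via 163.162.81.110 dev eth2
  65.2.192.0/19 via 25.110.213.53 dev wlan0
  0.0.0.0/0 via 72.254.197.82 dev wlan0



Longest prefix match for 162.14.73.182:
  /18 214.181.64.0: no
  /28 162.14.73.176: MATCH
  /16 57.23.0.0: no
  /19 65.2.192.0: no
  /0 0.0.0.0: MATCH
Selected: next-hop 136.164.133.140 via eth1 (matched /28)


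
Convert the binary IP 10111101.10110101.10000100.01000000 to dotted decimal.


10111101 = 189
10110101 = 181
10000100 = 132
01000000 = 64
IP: 189.181.132.64


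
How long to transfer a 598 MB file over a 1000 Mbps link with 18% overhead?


Effective throughput = 1000 * (1 - 18/100) = 820.0 Mbps
File size in Mb = 598 * 8 = 4784 Mb
Time = 4784 / 820.0
Time = 5.8341 seconds


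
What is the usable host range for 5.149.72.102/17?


Network: 5.149.0.0
Broadcast: 5.149.127.255
First usable = network + 1
Last usable = broadcast - 1
Range: 5.149.0.1 to 5.149.127.254


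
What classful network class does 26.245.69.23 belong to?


First octet: 26
Binary: 00011010
0xxxxxxx -> Class A (1-126)
Class A, default mask 255.0.0.0 (/8)


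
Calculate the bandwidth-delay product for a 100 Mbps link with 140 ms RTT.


BDP = bandwidth * RTT
= 100 Mbps * 140 ms
= 100 * 1e6 * 140 / 1000 bits
= 14000000 bits
= 1750000 bytes
= 1708.9844 KB
BDP = 14000000 bits (1750000 bytes)


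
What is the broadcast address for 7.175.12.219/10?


Network: 7.128.0.0/10
Host bits = 22
Set all host bits to 1:
Broadcast: 7.191.255.255


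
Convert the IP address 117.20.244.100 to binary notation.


117 = 01110101
20 = 00010100
244 = 11110100
100 = 01100100
Binary: 01110101.00010100.11110100.01100100


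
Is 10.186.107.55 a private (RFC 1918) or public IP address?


RFC 1918 private ranges:
  10.0.0.0/8 (10.0.0.0 - 10.255.255.255)
  172.16.0.0/12 (172.16.0.0 - 172.31.255.255)
  192.168.0.0/16 (192.168.0.0 - 192.168.255.255)
Private (in 10.0.0.0/8)


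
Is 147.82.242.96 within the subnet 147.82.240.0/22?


Subnet network: 147.82.240.0
Test IP AND mask: 147.82.240.0
Yes, 147.82.242.96 is in 147.82.240.0/22


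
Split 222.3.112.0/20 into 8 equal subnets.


New prefix = 20 + 3 = 23
Each subnet has 512 addresses
  222.3.112.0/23
  222.3.114.0/23
  222.3.116.0/23
  222.3.118.0/23
  222.3.120.0/23
  222.3.122.0/23
  222.3.124.0/23
  222.3.126.0/23
Subnets: 222.3.112.0/23, 222.3.114.0/23, 222.3.116.0/23, 222.3.118.0/23, 222.3.120.0/23, 222.3.122.0/23, 222.3.124.0/23, 222.3.126.0/23


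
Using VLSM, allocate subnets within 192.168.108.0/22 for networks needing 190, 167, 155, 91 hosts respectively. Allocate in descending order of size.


190 hosts -> /24 (254 usable): 192.168.108.0/24
167 hosts -> /24 (254 usable): 192.168.109.0/24
155 hosts -> /24 (254 usable): 192.168.110.0/24
91 hosts -> /25 (126 usable): 192.168.111.0/25
Allocation: 192.168.108.0/24 (190 hosts, 254 usable); 192.168.109.0/24 (167 hosts, 254 usable); 192.168.110.0/24 (155 hosts, 254 usable); 192.168.111.0/25 (91 hosts, 126 usable)


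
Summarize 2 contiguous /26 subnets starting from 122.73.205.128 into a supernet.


Original prefix: /26
Number of subnets: 2 = 2^1
New prefix = 26 - 1 = 25
Supernet: 122.73.205.128/25


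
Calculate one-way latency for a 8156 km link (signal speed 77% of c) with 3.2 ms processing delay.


Speed = 0.77 * 3e5 km/s = 231000 km/s
Propagation delay = 8156 / 231000 = 0.0353 s = 35.3074 ms
Processing delay = 3.2 ms
Total one-way latency = 38.5074 ms


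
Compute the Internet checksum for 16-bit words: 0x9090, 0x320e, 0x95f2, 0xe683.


Sum all words (with carry folding):
+ 0x9090 = 0x9090
+ 0x320e = 0xc29e
+ 0x95f2 = 0x5891
+ 0xe683 = 0x3f15
One's complement: ~0x3f15
Checksum = 0xc0ea


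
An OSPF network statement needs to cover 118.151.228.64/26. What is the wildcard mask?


Subnet mask: 255.255.255.192
Wildcard = 255.255.255.255 - subnet mask
255 - 255 = 0
255 - 255 = 0
255 - 255 = 0
255 - 192 = 63
Wildcard: 0.0.0.63


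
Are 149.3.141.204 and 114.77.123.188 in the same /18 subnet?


Mask: 255.255.192.0
149.3.141.204 AND mask = 149.3.128.0
114.77.123.188 AND mask = 114.77.64.0
No, different subnets (149.3.128.0 vs 114.77.64.0)


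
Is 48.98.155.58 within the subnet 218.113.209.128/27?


Subnet network: 218.113.209.128
Test IP AND mask: 48.98.155.32
No, 48.98.155.58 is not in 218.113.209.128/27


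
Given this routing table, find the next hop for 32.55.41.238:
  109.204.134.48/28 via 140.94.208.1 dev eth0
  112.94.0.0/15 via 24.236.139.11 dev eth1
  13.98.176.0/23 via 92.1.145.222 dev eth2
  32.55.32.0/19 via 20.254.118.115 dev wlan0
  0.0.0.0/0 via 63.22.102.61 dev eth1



Longest prefix match for 32.55.41.238:
  /28 109.204.134.48: no
  /15 112.94.0.0: no
  /23 13.98.176.0: no
  /19 32.55.32.0: MATCH
  /0 0.0.0.0: MATCH
Selected: next-hop 20.254.118.115 via wlan0 (matched /19)


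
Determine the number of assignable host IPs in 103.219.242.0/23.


Host bits = 32 - 23 = 9
Total addresses = 2^9 = 512
Usable = total - 2 (network and broadcast)
Usable hosts: 510


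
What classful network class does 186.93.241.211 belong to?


First octet: 186
Binary: 10111010
10xxxxxx -> Class B (128-191)
Class B, default mask 255.255.0.0 (/16)


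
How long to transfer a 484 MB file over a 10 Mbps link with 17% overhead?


Effective throughput = 10 * (1 - 17/100) = 8.3 Mbps
File size in Mb = 484 * 8 = 3872 Mb
Time = 3872 / 8.3
Time = 466.506 seconds


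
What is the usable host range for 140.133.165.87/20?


Network: 140.133.160.0
Broadcast: 140.133.175.255
First usable = network + 1
Last usable = broadcast - 1
Range: 140.133.160.1 to 140.133.175.254


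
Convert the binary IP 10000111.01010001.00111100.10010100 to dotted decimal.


10000111 = 135
01010001 = 81
00111100 = 60
10010100 = 148
IP: 135.81.60.148


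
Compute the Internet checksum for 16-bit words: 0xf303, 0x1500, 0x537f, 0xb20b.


Sum all words (with carry folding):
+ 0xf303 = 0xf303
+ 0x1500 = 0x0804
+ 0x537f = 0x5b83
+ 0xb20b = 0x0d8f
One's complement: ~0x0d8f
Checksum = 0xf270


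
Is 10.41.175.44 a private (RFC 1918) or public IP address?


RFC 1918 private ranges:
  10.0.0.0/8 (10.0.0.0 - 10.255.255.255)
  172.16.0.0/12 (172.16.0.0 - 172.31.255.255)
  192.168.0.0/16 (192.168.0.0 - 192.168.255.255)
Private (in 10.0.0.0/8)


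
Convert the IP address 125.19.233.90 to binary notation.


125 = 01111101
19 = 00010011
233 = 11101001
90 = 01011010
Binary: 01111101.00010011.11101001.01011010


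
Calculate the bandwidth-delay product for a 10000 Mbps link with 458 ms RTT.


BDP = bandwidth * RTT
= 10000 Mbps * 458 ms
= 10000 * 1e6 * 458 / 1000 bits
= 4580000000 bits
= 572500000 bytes
= 559082.0312 KB
BDP = 4580000000 bits (572500000 bytes)


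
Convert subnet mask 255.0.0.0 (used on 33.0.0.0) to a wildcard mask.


Subnet mask: 255.0.0.0
Wildcard = 255.255.255.255 - subnet mask
255 - 255 = 0
255 - 0 = 255
255 - 0 = 255
255 - 0 = 255
Wildcard: 0.255.255.255


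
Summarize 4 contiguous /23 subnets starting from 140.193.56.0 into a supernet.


Original prefix: /23
Number of subnets: 4 = 2^2
New prefix = 23 - 2 = 21
Supernet: 140.193.56.0/21


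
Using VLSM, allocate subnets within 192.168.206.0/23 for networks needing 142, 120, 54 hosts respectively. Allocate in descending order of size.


142 hosts -> /24 (254 usable): 192.168.206.0/24
120 hosts -> /25 (126 usable): 192.168.207.0/25
54 hosts -> /26 (62 usable): 192.168.207.128/26
Allocation: 192.168.206.0/24 (142 hosts, 254 usable); 192.168.207.0/25 (120 hosts, 126 usable); 192.168.207.128/26 (54 hosts, 62 usable)


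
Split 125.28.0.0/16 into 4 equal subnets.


New prefix = 16 + 2 = 18
Each subnet has 16384 addresses
  125.28.0.0/18
  125.28.64.0/18
  125.28.128.0/18
  125.28.192.0/18
Subnets: 125.28.0.0/18, 125.28.64.0/18, 125.28.128.0/18, 125.28.192.0/18


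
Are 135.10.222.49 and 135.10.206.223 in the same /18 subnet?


Mask: 255.255.192.0
135.10.222.49 AND mask = 135.10.192.0
135.10.206.223 AND mask = 135.10.192.0
Yes, same subnet (135.10.192.0)


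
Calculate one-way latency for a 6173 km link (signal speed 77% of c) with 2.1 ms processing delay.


Speed = 0.77 * 3e5 km/s = 231000 km/s
Propagation delay = 6173 / 231000 = 0.0267 s = 26.7229 ms
Processing delay = 2.1 ms
Total one-way latency = 28.8229 ms


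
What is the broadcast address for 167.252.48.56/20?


Network: 167.252.48.0/20
Host bits = 12
Set all host bits to 1:
Broadcast: 167.252.63.255


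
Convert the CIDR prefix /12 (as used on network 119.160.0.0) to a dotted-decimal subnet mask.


/12 means 12 network bits, 20 host bits
Binary: 11111111111100000000000000000000
Mask: 255.240.0.0


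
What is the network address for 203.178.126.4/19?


IP:   11001011.10110010.01111110.00000100
Mask: 11111111.11111111.11100000.00000000
AND operation:
Net:  11001011.10110010.01100000.00000000
Network: 203.178.96.0/19


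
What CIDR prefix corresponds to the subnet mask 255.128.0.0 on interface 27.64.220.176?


Binary: 11111111.10000000.00000000.00000000
Count leading 1s
Prefix: /9


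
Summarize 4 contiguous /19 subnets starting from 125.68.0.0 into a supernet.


Original prefix: /19
Number of subnets: 4 = 2^2
New prefix = 19 - 2 = 17
Supernet: 125.68.0.0/17


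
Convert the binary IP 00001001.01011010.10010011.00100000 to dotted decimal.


00001001 = 9
01011010 = 90
10010011 = 147
00100000 = 32
IP: 9.90.147.32


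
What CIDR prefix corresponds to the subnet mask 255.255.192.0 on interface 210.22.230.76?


Binary: 11111111.11111111.11000000.00000000
Count leading 1s
Prefix: /18


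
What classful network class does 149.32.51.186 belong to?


First octet: 149
Binary: 10010101
10xxxxxx -> Class B (128-191)
Class B, default mask 255.255.0.0 (/16)


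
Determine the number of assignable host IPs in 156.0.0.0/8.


Host bits = 32 - 8 = 24
Total addresses = 2^24 = 16777216
Usable = total - 2 (network and broadcast)
Usable hosts: 16777214


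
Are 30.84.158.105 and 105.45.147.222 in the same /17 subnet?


Mask: 255.255.128.0
30.84.158.105 AND mask = 30.84.128.0
105.45.147.222 AND mask = 105.45.128.0
No, different subnets (30.84.128.0 vs 105.45.128.0)


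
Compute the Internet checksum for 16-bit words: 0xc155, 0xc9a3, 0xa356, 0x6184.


Sum all words (with carry folding):
+ 0xc155 = 0xc155
+ 0xc9a3 = 0x8af9
+ 0xa356 = 0x2e50
+ 0x6184 = 0x8fd4
One's complement: ~0x8fd4
Checksum = 0x702b


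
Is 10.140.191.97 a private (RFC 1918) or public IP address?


RFC 1918 private ranges:
  10.0.0.0/8 (10.0.0.0 - 10.255.255.255)
  172.16.0.0/12 (172.16.0.0 - 172.31.255.255)
  192.168.0.0/16 (192.168.0.0 - 192.168.255.255)
Private (in 10.0.0.0/8)


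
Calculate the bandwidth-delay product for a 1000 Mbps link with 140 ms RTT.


BDP = bandwidth * RTT
= 1000 Mbps * 140 ms
= 1000 * 1e6 * 140 / 1000 bits
= 140000000 bits
= 17500000 bytes
= 17089.8438 KB
BDP = 140000000 bits (17500000 bytes)


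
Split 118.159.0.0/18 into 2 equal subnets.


New prefix = 18 + 1 = 19
Each subnet has 8192 addresses
  118.159.0.0/19
  118.159.32.0/19
Subnets: 118.159.0.0/19, 118.159.32.0/19


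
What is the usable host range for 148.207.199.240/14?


Network: 148.204.0.0
Broadcast: 148.207.255.255
First usable = network + 1
Last usable = broadcast - 1
Range: 148.204.0.1 to 148.207.255.254


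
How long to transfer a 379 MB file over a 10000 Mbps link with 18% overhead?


Effective throughput = 10000 * (1 - 18/100) = 8200 Mbps
File size in Mb = 379 * 8 = 3032 Mb
Time = 3032 / 8200
Time = 0.3698 seconds


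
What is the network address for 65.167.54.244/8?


IP:   01000001.10100111.00110110.11110100
Mask: 11111111.00000000.00000000.00000000
AND operation:
Net:  01000001.00000000.00000000.00000000
Network: 65.0.0.0/8


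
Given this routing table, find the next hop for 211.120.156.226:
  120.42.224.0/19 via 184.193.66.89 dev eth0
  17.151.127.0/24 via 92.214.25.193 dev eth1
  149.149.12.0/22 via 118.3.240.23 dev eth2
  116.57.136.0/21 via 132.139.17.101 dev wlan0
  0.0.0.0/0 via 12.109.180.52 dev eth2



Longest prefix match for 211.120.156.226:
  /19 120.42.224.0: no
  /24 17.151.127.0: no
  /22 149.149.12.0: no
  /21 116.57.136.0: no
  /0 0.0.0.0: MATCH
Selected: next-hop 12.109.180.52 via eth2 (matched /0)


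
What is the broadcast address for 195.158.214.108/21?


Network: 195.158.208.0/21
Host bits = 11
Set all host bits to 1:
Broadcast: 195.158.215.255


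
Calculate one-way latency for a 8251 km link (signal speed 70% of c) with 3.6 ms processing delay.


Speed = 0.7 * 3e5 km/s = 210000 km/s
Propagation delay = 8251 / 210000 = 0.0393 s = 39.2905 ms
Processing delay = 3.6 ms
Total one-way latency = 42.8905 ms


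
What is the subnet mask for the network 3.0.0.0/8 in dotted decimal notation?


/8 means 8 network bits, 24 host bits
Binary: 11111111000000000000000000000000
Mask: 255.0.0.0


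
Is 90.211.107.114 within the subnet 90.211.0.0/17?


Subnet network: 90.211.0.0
Test IP AND mask: 90.211.0.0
Yes, 90.211.107.114 is in 90.211.0.0/17


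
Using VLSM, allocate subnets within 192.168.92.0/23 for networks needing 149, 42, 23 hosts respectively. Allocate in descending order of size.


149 hosts -> /24 (254 usable): 192.168.92.0/24
42 hosts -> /26 (62 usable): 192.168.93.0/26
23 hosts -> /27 (30 usable): 192.168.93.64/27
Allocation: 192.168.92.0/24 (149 hosts, 254 usable); 192.168.93.0/26 (42 hosts, 62 usable); 192.168.93.64/27 (23 hosts, 30 usable)


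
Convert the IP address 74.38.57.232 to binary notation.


74 = 01001010
38 = 00100110
57 = 00111001
232 = 11101000
Binary: 01001010.00100110.00111001.11101000


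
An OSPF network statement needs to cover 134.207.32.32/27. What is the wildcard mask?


Subnet mask: 255.255.255.224
Wildcard = 255.255.255.255 - subnet mask
255 - 255 = 0
255 - 255 = 0
255 - 255 = 0
255 - 224 = 31
Wildcard: 0.0.0.31


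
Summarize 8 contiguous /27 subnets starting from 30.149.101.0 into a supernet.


Original prefix: /27
Number of subnets: 8 = 2^3
New prefix = 27 - 3 = 24
Supernet: 30.149.101.0/24


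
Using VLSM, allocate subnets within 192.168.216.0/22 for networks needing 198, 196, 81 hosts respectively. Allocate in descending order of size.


198 hosts -> /24 (254 usable): 192.168.216.0/24
196 hosts -> /24 (254 usable): 192.168.217.0/24
81 hosts -> /25 (126 usable): 192.168.218.0/25
Allocation: 192.168.216.0/24 (198 hosts, 254 usable); 192.168.217.0/24 (196 hosts, 254 usable); 192.168.218.0/25 (81 hosts, 126 usable)


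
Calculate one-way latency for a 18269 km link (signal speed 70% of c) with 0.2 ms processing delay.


Speed = 0.7 * 3e5 km/s = 210000 km/s
Propagation delay = 18269 / 210000 = 0.087 s = 86.9952 ms
Processing delay = 0.2 ms
Total one-way latency = 87.1952 ms


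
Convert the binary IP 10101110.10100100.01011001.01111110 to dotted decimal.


10101110 = 174
10100100 = 164
01011001 = 89
01111110 = 126
IP: 174.164.89.126


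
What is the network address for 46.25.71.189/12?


IP:   00101110.00011001.01000111.10111101
Mask: 11111111.11110000.00000000.00000000
AND operation:
Net:  00101110.00010000.00000000.00000000
Network: 46.16.0.0/12


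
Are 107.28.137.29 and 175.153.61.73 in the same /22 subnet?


Mask: 255.255.252.0
107.28.137.29 AND mask = 107.28.136.0
175.153.61.73 AND mask = 175.153.60.0
No, different subnets (107.28.136.0 vs 175.153.60.0)


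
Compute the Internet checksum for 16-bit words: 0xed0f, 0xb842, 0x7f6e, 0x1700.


Sum all words (with carry folding):
+ 0xed0f = 0xed0f
+ 0xb842 = 0xa552
+ 0x7f6e = 0x24c1
+ 0x1700 = 0x3bc1
One's complement: ~0x3bc1
Checksum = 0xc43e


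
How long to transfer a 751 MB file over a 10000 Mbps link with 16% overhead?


Effective throughput = 10000 * (1 - 16/100) = 8400 Mbps
File size in Mb = 751 * 8 = 6008 Mb
Time = 6008 / 8400
Time = 0.7152 seconds


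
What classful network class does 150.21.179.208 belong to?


First octet: 150
Binary: 10010110
10xxxxxx -> Class B (128-191)
Class B, default mask 255.255.0.0 (/16)


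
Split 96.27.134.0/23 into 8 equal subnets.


New prefix = 23 + 3 = 26
Each subnet has 64 addresses
  96.27.134.0/26
  96.27.134.64/26
  96.27.134.128/26
  96.27.134.192/26
  96.27.135.0/26
  96.27.135.64/26
  96.27.135.128/26
  96.27.135.192/26
Subnets: 96.27.134.0/26, 96.27.134.64/26, 96.27.134.128/26, 96.27.134.192/26, 96.27.135.0/26, 96.27.135.64/26, 96.27.135.128/26, 96.27.135.192/26


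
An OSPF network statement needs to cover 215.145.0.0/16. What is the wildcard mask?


Subnet mask: 255.255.0.0
Wildcard = 255.255.255.255 - subnet mask
255 - 255 = 0
255 - 255 = 0
255 - 0 = 255
255 - 0 = 255
Wildcard: 0.0.255.255


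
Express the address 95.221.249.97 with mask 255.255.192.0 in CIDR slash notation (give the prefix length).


Binary: 11111111.11111111.11000000.00000000
Count leading 1s
Prefix: /18


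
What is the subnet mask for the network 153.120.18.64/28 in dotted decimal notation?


/28 means 28 network bits, 4 host bits
Binary: 11111111111111111111111111110000
Mask: 255.255.255.240


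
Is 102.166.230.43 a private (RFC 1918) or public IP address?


RFC 1918 private ranges:
  10.0.0.0/8 (10.0.0.0 - 10.255.255.255)
  172.16.0.0/12 (172.16.0.0 - 172.31.255.255)
  192.168.0.0/16 (192.168.0.0 - 192.168.255.255)
Public (not in any RFC 1918 range)


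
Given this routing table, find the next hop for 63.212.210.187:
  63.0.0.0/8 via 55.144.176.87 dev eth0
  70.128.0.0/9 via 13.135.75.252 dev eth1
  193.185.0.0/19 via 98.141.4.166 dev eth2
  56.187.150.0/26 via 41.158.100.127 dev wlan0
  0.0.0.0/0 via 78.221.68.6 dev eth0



Longest prefix match for 63.212.210.187:
  /8 63.0.0.0: MATCH
  /9 70.128.0.0: no
  /19 193.185.0.0: no
  /26 56.187.150.0: no
  /0 0.0.0.0: MATCH
Selected: next-hop 55.144.176.87 via eth0 (matched /8)


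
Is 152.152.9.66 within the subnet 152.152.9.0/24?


Subnet network: 152.152.9.0
Test IP AND mask: 152.152.9.0
Yes, 152.152.9.66 is in 152.152.9.0/24


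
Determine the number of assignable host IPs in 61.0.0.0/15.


Host bits = 32 - 15 = 17
Total addresses = 2^17 = 131072
Usable = total - 2 (network and broadcast)
Usable hosts: 131070


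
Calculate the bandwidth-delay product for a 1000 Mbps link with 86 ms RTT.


BDP = bandwidth * RTT
= 1000 Mbps * 86 ms
= 1000 * 1e6 * 86 / 1000 bits
= 86000000 bits
= 10750000 bytes
= 10498.0469 KB
BDP = 86000000 bits (10750000 bytes)


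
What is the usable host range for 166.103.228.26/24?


Network: 166.103.228.0
Broadcast: 166.103.228.255
First usable = network + 1
Last usable = broadcast - 1
Range: 166.103.228.1 to 166.103.228.254


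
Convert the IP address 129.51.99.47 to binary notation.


129 = 10000001
51 = 00110011
99 = 01100011
47 = 00101111
Binary: 10000001.00110011.01100011.00101111


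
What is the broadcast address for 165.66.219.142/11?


Network: 165.64.0.0/11
Host bits = 21
Set all host bits to 1:
Broadcast: 165.95.255.255


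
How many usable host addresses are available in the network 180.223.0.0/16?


Host bits = 32 - 16 = 16
Total addresses = 2^16 = 65536
Usable = total - 2 (network and broadcast)
Usable hosts: 65534


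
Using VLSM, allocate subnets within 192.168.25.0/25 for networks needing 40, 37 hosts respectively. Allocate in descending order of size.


40 hosts -> /26 (62 usable): 192.168.25.0/26
37 hosts -> /26 (62 usable): 192.168.25.64/26
Allocation: 192.168.25.0/26 (40 hosts, 62 usable); 192.168.25.64/26 (37 hosts, 62 usable)


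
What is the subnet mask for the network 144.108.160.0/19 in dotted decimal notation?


/19 means 19 network bits, 13 host bits
Binary: 11111111111111111110000000000000
Mask: 255.255.224.0


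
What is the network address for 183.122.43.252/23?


IP:   10110111.01111010.00101011.11111100
Mask: 11111111.11111111.11111110.00000000
AND operation:
Net:  10110111.01111010.00101010.00000000
Network: 183.122.42.0/23


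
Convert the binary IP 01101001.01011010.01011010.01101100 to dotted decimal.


01101001 = 105
01011010 = 90
01011010 = 90
01101100 = 108
IP: 105.90.90.108


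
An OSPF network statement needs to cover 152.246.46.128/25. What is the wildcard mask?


Subnet mask: 255.255.255.128
Wildcard = 255.255.255.255 - subnet mask
255 - 255 = 0
255 - 255 = 0
255 - 255 = 0
255 - 128 = 127
Wildcard: 0.0.0.127


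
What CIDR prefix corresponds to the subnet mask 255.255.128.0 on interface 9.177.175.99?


Binary: 11111111.11111111.10000000.00000000
Count leading 1s
Prefix: /17


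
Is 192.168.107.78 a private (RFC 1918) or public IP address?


RFC 1918 private ranges:
  10.0.0.0/8 (10.0.0.0 - 10.255.255.255)
  172.16.0.0/12 (172.16.0.0 - 172.31.255.255)
  192.168.0.0/16 (192.168.0.0 - 192.168.255.255)
Private (in 192.168.0.0/16)


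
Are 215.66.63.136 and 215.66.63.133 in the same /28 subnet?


Mask: 255.255.255.240
215.66.63.136 AND mask = 215.66.63.128
215.66.63.133 AND mask = 215.66.63.128
Yes, same subnet (215.66.63.128)


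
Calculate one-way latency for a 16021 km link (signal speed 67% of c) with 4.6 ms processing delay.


Speed = 0.67 * 3e5 km/s = 201000 km/s
Propagation delay = 16021 / 201000 = 0.0797 s = 79.7065 ms
Processing delay = 4.6 ms
Total one-way latency = 84.3065 ms


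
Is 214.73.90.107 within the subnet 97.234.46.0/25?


Subnet network: 97.234.46.0
Test IP AND mask: 214.73.90.0
No, 214.73.90.107 is not in 97.234.46.0/25


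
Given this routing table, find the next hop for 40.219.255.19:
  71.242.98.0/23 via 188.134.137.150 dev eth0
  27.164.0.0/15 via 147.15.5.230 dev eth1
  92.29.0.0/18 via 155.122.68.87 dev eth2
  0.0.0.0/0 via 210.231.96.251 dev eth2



Longest prefix match for 40.219.255.19:
  /23 71.242.98.0: no
  /15 27.164.0.0: no
  /18 92.29.0.0: no
  /0 0.0.0.0: MATCH
Selected: next-hop 210.231.96.251 via eth2 (matched /0)


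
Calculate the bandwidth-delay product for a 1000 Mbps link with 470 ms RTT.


BDP = bandwidth * RTT
= 1000 Mbps * 470 ms
= 1000 * 1e6 * 470 / 1000 bits
= 470000000 bits
= 58750000 bytes
= 57373.0469 KB
BDP = 470000000 bits (58750000 bytes)


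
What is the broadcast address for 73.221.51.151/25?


Network: 73.221.51.128/25
Host bits = 7
Set all host bits to 1:
Broadcast: 73.221.51.255


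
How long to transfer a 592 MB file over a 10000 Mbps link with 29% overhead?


Effective throughput = 10000 * (1 - 29/100) = 7100 Mbps
File size in Mb = 592 * 8 = 4736 Mb
Time = 4736 / 7100
Time = 0.667 seconds


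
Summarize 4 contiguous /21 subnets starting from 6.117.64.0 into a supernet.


Original prefix: /21
Number of subnets: 4 = 2^2
New prefix = 21 - 2 = 19
Supernet: 6.117.64.0/19


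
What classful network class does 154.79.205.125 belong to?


First octet: 154
Binary: 10011010
10xxxxxx -> Class B (128-191)
Class B, default mask 255.255.0.0 (/16)


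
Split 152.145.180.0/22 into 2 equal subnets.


New prefix = 22 + 1 = 23
Each subnet has 512 addresses
  152.145.180.0/23
  152.145.182.0/23
Subnets: 152.145.180.0/23, 152.145.182.0/23


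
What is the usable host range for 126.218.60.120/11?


Network: 126.192.0.0
Broadcast: 126.223.255.255
First usable = network + 1
Last usable = broadcast - 1
Range: 126.192.0.1 to 126.223.255.254


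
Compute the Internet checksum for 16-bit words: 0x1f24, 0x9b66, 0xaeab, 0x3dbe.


Sum all words (with carry folding):
+ 0x1f24 = 0x1f24
+ 0x9b66 = 0xba8a
+ 0xaeab = 0x6936
+ 0x3dbe = 0xa6f4
One's complement: ~0xa6f4
Checksum = 0x590b


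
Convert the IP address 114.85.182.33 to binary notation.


114 = 01110010
85 = 01010101
182 = 10110110
33 = 00100001
Binary: 01110010.01010101.10110110.00100001


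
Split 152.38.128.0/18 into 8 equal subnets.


New prefix = 18 + 3 = 21
Each subnet has 2048 addresses
  152.38.128.0/21
  152.38.136.0/21
  152.38.144.0/21
  152.38.152.0/21
  152.38.160.0/21
  152.38.168.0/21
  152.38.176.0/21
  152.38.184.0/21
Subnets: 152.38.128.0/21, 152.38.136.0/21, 152.38.144.0/21, 152.38.152.0/21, 152.38.160.0/21, 152.38.168.0/21, 152.38.176.0/21, 152.38.184.0/21


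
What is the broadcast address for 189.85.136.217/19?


Network: 189.85.128.0/19
Host bits = 13
Set all host bits to 1:
Broadcast: 189.85.159.255


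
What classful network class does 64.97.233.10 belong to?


First octet: 64
Binary: 01000000
0xxxxxxx -> Class A (1-126)
Class A, default mask 255.0.0.0 (/8)


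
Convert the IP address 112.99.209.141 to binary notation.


112 = 01110000
99 = 01100011
209 = 11010001
141 = 10001101
Binary: 01110000.01100011.11010001.10001101


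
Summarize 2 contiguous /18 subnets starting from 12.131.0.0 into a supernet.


Original prefix: /18
Number of subnets: 2 = 2^1
New prefix = 18 - 1 = 17
Supernet: 12.131.0.0/17


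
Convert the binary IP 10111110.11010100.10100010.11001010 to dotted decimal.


10111110 = 190
11010100 = 212
10100010 = 162
11001010 = 202
IP: 190.212.162.202


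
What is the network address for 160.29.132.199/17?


IP:   10100000.00011101.10000100.11000111
Mask: 11111111.11111111.10000000.00000000
AND operation:
Net:  10100000.00011101.10000000.00000000
Network: 160.29.128.0/17


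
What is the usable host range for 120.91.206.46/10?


Network: 120.64.0.0
Broadcast: 120.127.255.255
First usable = network + 1
Last usable = broadcast - 1
Range: 120.64.0.1 to 120.127.255.254


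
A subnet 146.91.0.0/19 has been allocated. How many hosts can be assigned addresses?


Host bits = 32 - 19 = 13
Total addresses = 2^13 = 8192
Usable = total - 2 (network and broadcast)
Usable hosts: 8190


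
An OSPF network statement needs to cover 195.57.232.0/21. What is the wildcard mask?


Subnet mask: 255.255.248.0
Wildcard = 255.255.255.255 - subnet mask
255 - 255 = 0
255 - 255 = 0
255 - 248 = 7
255 - 0 = 255
Wildcard: 0.0.7.255


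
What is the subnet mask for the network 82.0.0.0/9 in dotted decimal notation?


/9 means 9 network bits, 23 host bits
Binary: 11111111100000000000000000000000
Mask: 255.128.0.0


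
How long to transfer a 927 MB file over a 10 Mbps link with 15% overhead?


Effective throughput = 10 * (1 - 15/100) = 8.5 Mbps
File size in Mb = 927 * 8 = 7416 Mb
Time = 7416 / 8.5
Time = 872.4706 seconds


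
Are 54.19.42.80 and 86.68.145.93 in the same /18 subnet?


Mask: 255.255.192.0
54.19.42.80 AND mask = 54.19.0.0
86.68.145.93 AND mask = 86.68.128.0
No, different subnets (54.19.0.0 vs 86.68.128.0)


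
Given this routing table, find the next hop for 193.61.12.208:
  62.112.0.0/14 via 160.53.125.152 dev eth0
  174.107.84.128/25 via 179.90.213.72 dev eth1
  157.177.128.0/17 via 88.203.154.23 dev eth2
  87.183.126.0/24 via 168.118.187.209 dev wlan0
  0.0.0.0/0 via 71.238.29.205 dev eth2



Longest prefix match for 193.61.12.208:
  /14 62.112.0.0: no
  /25 174.107.84.128: no
  /17 157.177.128.0: no
  /24 87.183.126.0: no
  /0 0.0.0.0: MATCH
Selected: next-hop 71.238.29.205 via eth2 (matched /0)


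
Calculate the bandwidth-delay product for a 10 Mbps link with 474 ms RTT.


BDP = bandwidth * RTT
= 10 Mbps * 474 ms
= 10 * 1e6 * 474 / 1000 bits
= 4740000 bits
= 592500 bytes
= 578.6133 KB
BDP = 4740000 bits (592500 bytes)


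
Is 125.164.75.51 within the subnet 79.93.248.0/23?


Subnet network: 79.93.248.0
Test IP AND mask: 125.164.74.0
No, 125.164.75.51 is not in 79.93.248.0/23


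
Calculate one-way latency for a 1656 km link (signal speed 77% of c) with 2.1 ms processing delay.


Speed = 0.77 * 3e5 km/s = 231000 km/s
Propagation delay = 1656 / 231000 = 0.0072 s = 7.1688 ms
Processing delay = 2.1 ms
Total one-way latency = 9.2688 ms


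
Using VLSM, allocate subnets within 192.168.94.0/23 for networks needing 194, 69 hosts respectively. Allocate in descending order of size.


194 hosts -> /24 (254 usable): 192.168.94.0/24
69 hosts -> /25 (126 usable): 192.168.95.0/25
Allocation: 192.168.94.0/24 (194 hosts, 254 usable); 192.168.95.0/25 (69 hosts, 126 usable)


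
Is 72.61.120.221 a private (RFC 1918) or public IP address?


RFC 1918 private ranges:
  10.0.0.0/8 (10.0.0.0 - 10.255.255.255)
  172.16.0.0/12 (172.16.0.0 - 172.31.255.255)
  192.168.0.0/16 (192.168.0.0 - 192.168.255.255)
Public (not in any RFC 1918 range)


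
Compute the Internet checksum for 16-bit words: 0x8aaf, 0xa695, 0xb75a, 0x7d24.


Sum all words (with carry folding):
+ 0x8aaf = 0x8aaf
+ 0xa695 = 0x3145
+ 0xb75a = 0xe89f
+ 0x7d24 = 0x65c4
One's complement: ~0x65c4
Checksum = 0x9a3b


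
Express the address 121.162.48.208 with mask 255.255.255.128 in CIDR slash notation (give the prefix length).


Binary: 11111111.11111111.11111111.10000000
Count leading 1s
Prefix: /25


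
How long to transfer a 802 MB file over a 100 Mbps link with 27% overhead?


Effective throughput = 100 * (1 - 27/100) = 73 Mbps
File size in Mb = 802 * 8 = 6416 Mb
Time = 6416 / 73
Time = 87.8904 seconds


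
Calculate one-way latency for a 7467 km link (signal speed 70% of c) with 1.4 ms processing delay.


Speed = 0.7 * 3e5 km/s = 210000 km/s
Propagation delay = 7467 / 210000 = 0.0356 s = 35.5571 ms
Processing delay = 1.4 ms
Total one-way latency = 36.9571 ms


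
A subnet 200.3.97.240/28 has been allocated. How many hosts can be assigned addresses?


Host bits = 32 - 28 = 4
Total addresses = 2^4 = 16
Usable = total - 2 (network and broadcast)
Usable hosts: 14


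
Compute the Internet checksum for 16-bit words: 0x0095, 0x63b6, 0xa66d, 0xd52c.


Sum all words (with carry folding):
+ 0x0095 = 0x0095
+ 0x63b6 = 0x644b
+ 0xa66d = 0x0ab9
+ 0xd52c = 0xdfe5
One's complement: ~0xdfe5
Checksum = 0x201a
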